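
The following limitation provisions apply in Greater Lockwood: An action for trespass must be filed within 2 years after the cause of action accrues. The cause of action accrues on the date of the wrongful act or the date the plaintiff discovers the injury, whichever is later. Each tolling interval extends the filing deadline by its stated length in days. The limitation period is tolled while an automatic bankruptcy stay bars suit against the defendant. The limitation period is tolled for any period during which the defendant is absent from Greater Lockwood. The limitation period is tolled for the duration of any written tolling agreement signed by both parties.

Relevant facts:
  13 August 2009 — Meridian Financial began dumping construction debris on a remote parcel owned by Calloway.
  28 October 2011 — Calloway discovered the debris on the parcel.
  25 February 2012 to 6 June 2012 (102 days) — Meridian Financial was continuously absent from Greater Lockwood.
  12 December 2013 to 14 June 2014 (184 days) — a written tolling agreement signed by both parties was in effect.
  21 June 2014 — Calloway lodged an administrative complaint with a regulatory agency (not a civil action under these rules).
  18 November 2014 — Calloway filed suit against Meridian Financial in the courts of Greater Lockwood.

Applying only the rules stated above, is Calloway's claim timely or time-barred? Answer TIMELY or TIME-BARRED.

TIME-BARRED

The claim accrued on 28 October 2011 — the later of the 13 August 2009 act and the 28 October 2011 discovery.
Adding the 2 years base period to 28 October 2011 gives a deadline of 28 October 2013, before any tolling.
Because the defendant's absence from the jurisdiction ran from 25 February 2012 to 6 June 2012, the deadline is extended by 102 days to 7 February 2014.
The written tolling agreement from 12 December 2013 to 14 June 2014 tolled the period for 184 days, extending the deadline to 10 August 2014.
Nothing else in the chronology tolls or restarts the period.
Calloway filed on 18 November 2014, after the 10 August 2014 deadline, so the action is time-barred.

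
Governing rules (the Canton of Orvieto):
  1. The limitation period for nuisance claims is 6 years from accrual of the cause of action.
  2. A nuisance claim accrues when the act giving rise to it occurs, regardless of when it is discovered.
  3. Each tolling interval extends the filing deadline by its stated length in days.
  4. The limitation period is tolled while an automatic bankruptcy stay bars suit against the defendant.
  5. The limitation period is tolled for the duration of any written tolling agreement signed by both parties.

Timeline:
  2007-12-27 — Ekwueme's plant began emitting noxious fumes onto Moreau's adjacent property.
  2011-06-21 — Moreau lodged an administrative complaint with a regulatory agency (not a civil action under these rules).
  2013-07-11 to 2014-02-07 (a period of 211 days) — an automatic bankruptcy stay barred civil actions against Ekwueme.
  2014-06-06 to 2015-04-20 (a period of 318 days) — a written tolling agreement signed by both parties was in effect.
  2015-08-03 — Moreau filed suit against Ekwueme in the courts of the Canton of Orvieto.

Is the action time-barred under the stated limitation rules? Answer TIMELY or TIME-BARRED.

The claim accrued on 2007-12-27, when the wrongful act occurred.
6 years from 2007-12-27 is 2013-12-27.
The automatic bankruptcy stay from 2013-07-11 to 2014-02-07 tolled the period for 211 days, extending the deadline to 2014-07-26.
Because the written tolling agreement ran from 2014-06-06 to 2015-04-20, the deadline is extended by 318 days to 2015-06-09.
Nothing else in the chronology tolls or restarts the period.
Filing on 2015-08-03 missed the 2015-06-09 deadline — the action is time-barred.

TIME-BARRED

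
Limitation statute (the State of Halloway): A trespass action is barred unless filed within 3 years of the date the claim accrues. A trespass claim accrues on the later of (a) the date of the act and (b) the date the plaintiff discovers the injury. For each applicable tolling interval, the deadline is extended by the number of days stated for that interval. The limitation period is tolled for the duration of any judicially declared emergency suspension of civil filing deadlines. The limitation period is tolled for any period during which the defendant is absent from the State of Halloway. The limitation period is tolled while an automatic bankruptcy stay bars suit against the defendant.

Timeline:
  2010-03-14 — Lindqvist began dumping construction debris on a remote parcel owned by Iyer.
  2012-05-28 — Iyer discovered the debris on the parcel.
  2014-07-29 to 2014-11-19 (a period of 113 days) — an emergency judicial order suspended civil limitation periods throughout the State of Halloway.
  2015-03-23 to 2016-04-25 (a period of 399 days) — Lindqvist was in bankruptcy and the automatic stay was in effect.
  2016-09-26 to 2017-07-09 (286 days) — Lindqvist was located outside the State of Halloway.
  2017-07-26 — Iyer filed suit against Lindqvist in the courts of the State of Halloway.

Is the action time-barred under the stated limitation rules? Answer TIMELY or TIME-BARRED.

TIMELY

The claim accrued on 2012-05-28 — the later of the 2010-03-14 act and the 2012-05-28 discovery.
3 years from 2012-05-28 is 2015-05-28.
Because the emergency suspension of filing deadlines ran from 2014-07-29 to 2014-11-19, the deadline is extended by 113 days to 2015-09-18.
Because the automatic bankruptcy stay ran from 2015-03-23 to 2016-04-25, the deadline is extended by 399 days to 2016-10-21.
The defendant's absence from the jurisdiction from 2016-09-26 to 2017-07-09 tolled the period for 286 days, extending the deadline to 2017-08-03.
Filing on 2017-07-26 beat the 2017-08-03 deadline — the action is timely.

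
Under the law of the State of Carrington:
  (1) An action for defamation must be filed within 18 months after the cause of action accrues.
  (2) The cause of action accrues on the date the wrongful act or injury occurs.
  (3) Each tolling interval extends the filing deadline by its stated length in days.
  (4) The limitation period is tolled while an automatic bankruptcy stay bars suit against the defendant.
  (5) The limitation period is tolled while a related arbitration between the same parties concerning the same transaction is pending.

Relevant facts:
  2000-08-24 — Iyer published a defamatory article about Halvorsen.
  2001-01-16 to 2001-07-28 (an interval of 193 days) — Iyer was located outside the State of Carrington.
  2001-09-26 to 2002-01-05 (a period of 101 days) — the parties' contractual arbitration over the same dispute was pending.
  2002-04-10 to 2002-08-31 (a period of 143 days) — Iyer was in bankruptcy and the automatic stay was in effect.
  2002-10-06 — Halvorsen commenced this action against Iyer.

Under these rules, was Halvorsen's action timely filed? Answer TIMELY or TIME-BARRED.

The limitation period began to run on 2000-08-24.
18 months from 2000-08-24 is 2002-02-24.
The pending related arbitration from 2001-09-26 to 2002-01-05 tolled the period for 101 days, extending the deadline to 2002-06-05.
The automatic bankruptcy stay from 2002-04-10 to 2002-08-31 tolled the period for 143 days, extending the deadline to 2002-10-26.
Although the defendant's absence ran from 2001-01-16 to 2001-07-28, the stated rules do not make that a tolling event, so it is disregarded.
The 2002-10-06 filing precedes the 2002-10-26 deadline; the claim is timely.

TIMELY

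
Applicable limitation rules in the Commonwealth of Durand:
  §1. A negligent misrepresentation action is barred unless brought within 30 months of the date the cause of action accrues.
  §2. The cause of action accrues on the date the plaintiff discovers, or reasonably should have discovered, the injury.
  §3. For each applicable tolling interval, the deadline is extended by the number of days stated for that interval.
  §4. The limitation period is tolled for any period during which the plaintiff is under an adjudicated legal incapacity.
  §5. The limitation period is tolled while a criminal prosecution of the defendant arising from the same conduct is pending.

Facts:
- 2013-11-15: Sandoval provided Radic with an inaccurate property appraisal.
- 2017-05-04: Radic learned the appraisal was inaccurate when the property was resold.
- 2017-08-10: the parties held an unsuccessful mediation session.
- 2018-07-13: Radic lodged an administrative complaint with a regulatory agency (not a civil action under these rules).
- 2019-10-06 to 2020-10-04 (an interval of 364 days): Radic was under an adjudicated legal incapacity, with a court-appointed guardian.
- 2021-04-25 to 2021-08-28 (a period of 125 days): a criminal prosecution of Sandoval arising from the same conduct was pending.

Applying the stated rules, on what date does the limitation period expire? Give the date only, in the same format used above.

Accrual is tied to discovery, so the period began on 2017-05-04 rather than on 2013-11-15 when the act occurred.
Adding the 30 months base period to 2017-05-04 gives a deadline of 2019-11-04, before any tolling.
The period was tolled for 364 days by the plaintiff's legal incapacity (2019-10-06 to 2020-10-04), pushing the deadline to 2020-11-02.
By the time the pending criminal prosecution began on 2021-04-25, the limitation period had already expired on 2020-11-02; that interval cannot revive it.
Nothing else in the chronology tolls or restarts the period.

2020-11-02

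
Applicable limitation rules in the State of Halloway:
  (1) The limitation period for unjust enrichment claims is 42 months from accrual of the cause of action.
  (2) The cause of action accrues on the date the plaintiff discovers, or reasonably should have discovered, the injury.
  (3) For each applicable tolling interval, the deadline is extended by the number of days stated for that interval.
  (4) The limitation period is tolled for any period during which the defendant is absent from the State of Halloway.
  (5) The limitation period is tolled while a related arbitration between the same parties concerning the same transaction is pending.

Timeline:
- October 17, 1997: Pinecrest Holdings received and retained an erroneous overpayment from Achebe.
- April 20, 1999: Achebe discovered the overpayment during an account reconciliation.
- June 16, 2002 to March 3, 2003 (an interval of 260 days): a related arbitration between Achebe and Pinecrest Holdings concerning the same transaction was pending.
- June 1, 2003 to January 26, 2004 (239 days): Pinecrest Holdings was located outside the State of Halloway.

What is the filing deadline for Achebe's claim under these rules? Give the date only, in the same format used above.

The claim did not accrue until Achebe discovered the injury on April 20, 1999; the October 17, 1997 act date does not start the clock under the stated rule.
The untolled deadline — 42 months after April 20, 1999 — is October 20, 2002.
The period was tolled for 260 days by the pending related arbitration (June 16, 2002 to March 3, 2003), pushing the deadline to July 7, 2003.
Because the defendant's absence from the jurisdiction ran from June 1, 2003 to January 26, 2004, the deadline is extended by 239 days to March 2, 2004.

March 2, 2004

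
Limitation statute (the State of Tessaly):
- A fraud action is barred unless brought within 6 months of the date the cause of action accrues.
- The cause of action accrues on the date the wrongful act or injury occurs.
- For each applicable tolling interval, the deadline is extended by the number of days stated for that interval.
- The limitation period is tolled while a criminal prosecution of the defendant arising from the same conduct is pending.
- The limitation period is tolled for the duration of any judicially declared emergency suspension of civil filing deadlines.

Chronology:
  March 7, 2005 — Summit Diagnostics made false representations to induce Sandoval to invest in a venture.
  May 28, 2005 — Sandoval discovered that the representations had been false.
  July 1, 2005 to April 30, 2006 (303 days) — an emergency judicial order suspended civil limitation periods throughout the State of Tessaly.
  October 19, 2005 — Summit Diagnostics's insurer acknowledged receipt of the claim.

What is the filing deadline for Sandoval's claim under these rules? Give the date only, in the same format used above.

Because the rule ties accrual to occurrence, the claim accrued on March 7, 2005, not on the May 28, 2005 discovery date.
6 months from March 7, 2005 is September 7, 2005.
Because the emergency suspension of filing deadlines ran from July 1, 2005 to April 30, 2006, the deadline is extended by 303 days to July 7, 2006.
None of the other events listed affects the running of the period under the stated rules.

July 7, 2006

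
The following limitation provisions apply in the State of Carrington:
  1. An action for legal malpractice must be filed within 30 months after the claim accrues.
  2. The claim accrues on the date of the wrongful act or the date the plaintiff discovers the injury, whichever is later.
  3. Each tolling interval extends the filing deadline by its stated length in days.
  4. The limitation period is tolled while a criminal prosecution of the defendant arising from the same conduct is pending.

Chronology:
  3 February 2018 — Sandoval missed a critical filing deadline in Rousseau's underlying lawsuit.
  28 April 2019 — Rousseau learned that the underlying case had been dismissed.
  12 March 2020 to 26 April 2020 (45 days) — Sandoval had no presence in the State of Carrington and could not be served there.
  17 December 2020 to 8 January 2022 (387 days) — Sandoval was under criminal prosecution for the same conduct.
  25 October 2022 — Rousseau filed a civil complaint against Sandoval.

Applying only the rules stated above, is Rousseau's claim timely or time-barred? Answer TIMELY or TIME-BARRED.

Because discovery on 28 April 2019 post-dates the 3 February 2018 act, accrual under the later-of rule falls on 28 April 2019.
30 months from 28 April 2019 is 28 October 2021.
The period was tolled for 387 days by the pending criminal prosecution (17 December 2020 to 8 January 2022), pushing the deadline to 19 November 2022.
The defendant's absence from the jurisdiction from 12 March 2020 to 26 April 2020 does not toll the period, because no stated rule makes the defendant's absence a tolling event.
The 25 October 2022 filing precedes the 19 November 2022 deadline; the claim is timely.

TIMELY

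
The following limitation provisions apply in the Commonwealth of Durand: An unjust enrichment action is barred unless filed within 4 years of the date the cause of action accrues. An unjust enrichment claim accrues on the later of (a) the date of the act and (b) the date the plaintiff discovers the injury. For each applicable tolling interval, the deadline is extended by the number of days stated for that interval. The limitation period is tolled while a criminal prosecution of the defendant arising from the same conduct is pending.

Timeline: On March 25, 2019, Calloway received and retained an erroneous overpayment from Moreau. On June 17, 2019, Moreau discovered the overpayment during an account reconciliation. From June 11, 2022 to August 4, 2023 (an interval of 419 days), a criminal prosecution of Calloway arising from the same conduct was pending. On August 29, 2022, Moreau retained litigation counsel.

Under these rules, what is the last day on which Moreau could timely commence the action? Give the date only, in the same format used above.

August 9, 2024

Because discovery on June 17, 2019 post-dates the March 25, 2019 act, accrual under the later-of rule falls on June 17, 2019.
4 years from June 17, 2019 is June 17, 2023.
Because the pending criminal prosecution ran from June 11, 2022 to August 4, 2023, the deadline is extended by 419 days to August 9, 2024.
None of the other events listed affects the running of the period under the stated rules.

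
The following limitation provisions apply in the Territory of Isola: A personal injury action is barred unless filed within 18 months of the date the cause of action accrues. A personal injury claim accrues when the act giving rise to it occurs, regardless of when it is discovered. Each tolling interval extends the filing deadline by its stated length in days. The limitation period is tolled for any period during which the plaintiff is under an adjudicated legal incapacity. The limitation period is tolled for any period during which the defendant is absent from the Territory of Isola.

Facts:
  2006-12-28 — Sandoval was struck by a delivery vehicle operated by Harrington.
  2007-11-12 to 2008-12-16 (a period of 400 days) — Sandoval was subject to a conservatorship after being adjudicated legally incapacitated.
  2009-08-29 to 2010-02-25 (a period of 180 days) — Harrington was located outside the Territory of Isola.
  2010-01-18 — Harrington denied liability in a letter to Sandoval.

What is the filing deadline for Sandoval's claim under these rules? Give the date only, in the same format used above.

The claim accrued on 2006-12-28, when the wrongful act occurred.
18 months from 2006-12-28 is 2008-06-28.
The period was tolled for 400 days by the plaintiff's legal incapacity (2007-11-12 to 2008-12-16), pushing the deadline to 2009-08-02.
The defendant's absence from the jurisdiction starting 2009-08-29 came too late — the period had run on 2009-08-02 — and so does not extend the deadline.
Nothing else in the chronology tolls or restarts the period.

2009-08-02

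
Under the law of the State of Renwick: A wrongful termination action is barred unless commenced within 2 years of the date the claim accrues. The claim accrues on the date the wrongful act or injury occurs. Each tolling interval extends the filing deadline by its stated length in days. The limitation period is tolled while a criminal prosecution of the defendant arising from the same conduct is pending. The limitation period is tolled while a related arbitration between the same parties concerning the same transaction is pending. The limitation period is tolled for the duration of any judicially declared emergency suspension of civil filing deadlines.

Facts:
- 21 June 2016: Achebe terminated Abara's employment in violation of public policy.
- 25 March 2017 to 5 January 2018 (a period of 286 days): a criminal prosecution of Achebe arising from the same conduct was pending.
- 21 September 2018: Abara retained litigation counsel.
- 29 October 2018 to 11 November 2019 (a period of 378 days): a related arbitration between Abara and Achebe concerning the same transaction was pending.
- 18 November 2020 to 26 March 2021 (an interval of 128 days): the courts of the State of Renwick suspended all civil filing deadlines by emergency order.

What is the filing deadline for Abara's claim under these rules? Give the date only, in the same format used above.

The claim accrued on 21 June 2016, when the wrongful act occurred.
The untolled deadline — 2 years after 21 June 2016 — is 21 June 2018.
Because the pending criminal prosecution ran from 25 March 2017 to 5 January 2018, the deadline is extended by 286 days to 3 April 2019.
The period was tolled for 378 days by the pending related arbitration (29 October 2018 to 11 November 2019), pushing the deadline to 15 April 2020.
By the time the emergency suspension of filing deadlines began on 18 November 2020, the limitation period had already expired on 15 April 2020; that interval cannot revive it.
Nothing else in the chronology tolls or restarts the period.

15 April 2020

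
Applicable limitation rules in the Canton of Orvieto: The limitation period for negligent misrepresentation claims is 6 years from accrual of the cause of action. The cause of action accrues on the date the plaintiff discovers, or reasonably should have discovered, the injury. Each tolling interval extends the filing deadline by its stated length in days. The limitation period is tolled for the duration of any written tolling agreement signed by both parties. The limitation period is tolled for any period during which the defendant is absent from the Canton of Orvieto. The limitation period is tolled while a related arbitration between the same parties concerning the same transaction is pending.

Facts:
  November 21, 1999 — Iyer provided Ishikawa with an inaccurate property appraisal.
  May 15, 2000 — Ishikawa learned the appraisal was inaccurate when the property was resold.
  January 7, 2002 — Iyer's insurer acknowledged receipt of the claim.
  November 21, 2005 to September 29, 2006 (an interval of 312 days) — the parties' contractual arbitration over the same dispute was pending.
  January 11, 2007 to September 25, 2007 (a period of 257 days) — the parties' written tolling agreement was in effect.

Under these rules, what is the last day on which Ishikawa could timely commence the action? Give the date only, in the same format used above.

Under the discovery rule, the claim accrued on May 15, 2000, when Ishikawa discovered the injury — not on the November 21, 1999 date of the underlying act.
6 years from May 15, 2000 is May 15, 2006.
The period was tolled for 312 days by the pending related arbitration (November 21, 2005 to September 29, 2006), pushing the deadline to March 23, 2007.
Because the written tolling agreement ran from January 11, 2007 to September 25, 2007, the deadline is extended by 257 days to December 5, 2007.
Nothing else in the chronology tolls or restarts the period.

December 5, 2007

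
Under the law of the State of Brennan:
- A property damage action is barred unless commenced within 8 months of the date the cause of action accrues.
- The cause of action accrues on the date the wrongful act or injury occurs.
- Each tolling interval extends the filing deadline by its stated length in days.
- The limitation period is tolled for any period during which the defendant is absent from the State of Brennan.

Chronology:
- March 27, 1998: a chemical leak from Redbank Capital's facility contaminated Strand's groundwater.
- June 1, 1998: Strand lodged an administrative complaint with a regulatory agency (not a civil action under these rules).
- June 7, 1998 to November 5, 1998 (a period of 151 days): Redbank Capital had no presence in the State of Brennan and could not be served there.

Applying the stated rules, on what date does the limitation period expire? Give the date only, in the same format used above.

The cause of action accrued on March 27, 1998, the date of the act.
The untolled deadline — 8 months after March 27, 1998 — is November 27, 1998.
The period was tolled for 151 days by the defendant's absence from the jurisdiction (June 7, 1998 to November 5, 1998), pushing the deadline to April 27, 1999.
Nothing else in the chronology tolls or restarts the period.

April 27, 1999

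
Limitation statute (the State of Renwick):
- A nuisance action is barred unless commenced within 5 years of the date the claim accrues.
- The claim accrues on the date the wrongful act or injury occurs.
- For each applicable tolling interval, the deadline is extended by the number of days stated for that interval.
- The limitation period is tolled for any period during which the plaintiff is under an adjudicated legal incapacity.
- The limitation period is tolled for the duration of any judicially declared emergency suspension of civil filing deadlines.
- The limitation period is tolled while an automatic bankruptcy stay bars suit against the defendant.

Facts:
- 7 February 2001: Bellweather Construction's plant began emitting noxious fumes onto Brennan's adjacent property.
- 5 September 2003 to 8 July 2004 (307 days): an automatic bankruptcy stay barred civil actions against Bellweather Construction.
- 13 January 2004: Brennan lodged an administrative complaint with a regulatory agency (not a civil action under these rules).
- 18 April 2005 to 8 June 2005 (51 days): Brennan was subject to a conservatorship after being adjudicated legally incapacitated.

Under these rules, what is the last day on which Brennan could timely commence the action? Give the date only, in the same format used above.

31 January 2007

The claim accrued on 7 February 2001, when the wrongful act occurred.
5 years from 7 February 2001 is 7 February 2006.
Because the automatic bankruptcy stay ran from 5 September 2003 to 8 July 2004, the deadline is extended by 307 days to 11 December 2006.
Because the plaintiff's legal incapacity ran from 18 April 2005 to 8 June 2005, the deadline is extended by 51 days to 31 January 2007.
Nothing else in the chronology tolls or restarts the period.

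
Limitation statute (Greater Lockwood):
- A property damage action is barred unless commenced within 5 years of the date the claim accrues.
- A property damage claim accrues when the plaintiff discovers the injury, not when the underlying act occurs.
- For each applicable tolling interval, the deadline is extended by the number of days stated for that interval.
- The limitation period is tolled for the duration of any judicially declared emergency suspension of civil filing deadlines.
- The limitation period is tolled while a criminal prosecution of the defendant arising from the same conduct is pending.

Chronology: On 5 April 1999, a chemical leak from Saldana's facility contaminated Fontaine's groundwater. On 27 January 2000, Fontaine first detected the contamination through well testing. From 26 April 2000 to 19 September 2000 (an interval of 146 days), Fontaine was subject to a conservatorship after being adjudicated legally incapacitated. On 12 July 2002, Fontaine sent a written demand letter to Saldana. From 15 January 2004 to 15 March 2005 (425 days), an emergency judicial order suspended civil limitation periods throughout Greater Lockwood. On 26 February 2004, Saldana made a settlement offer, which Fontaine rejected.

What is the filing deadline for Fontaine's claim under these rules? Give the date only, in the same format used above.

Under the discovery rule, the claim accrued on 27 January 2000, when Fontaine discovered the injury — not on the 5 April 1999 date of the underlying act.
Adding the 5 years base period to 27 January 2000 gives a deadline of 27 January 2005, before any tolling.
The emergency suspension of filing deadlines from 15 January 2004 to 15 March 2005 tolled the period for 425 days, extending the deadline to 28 March 2006.
Although the plaintiff's incapacity ran from 26 April 2000 to 19 September 2000, the stated rules do not make that a tolling event, so it is disregarded.
Nothing else in the chronology tolls or restarts the period.

28 March 2006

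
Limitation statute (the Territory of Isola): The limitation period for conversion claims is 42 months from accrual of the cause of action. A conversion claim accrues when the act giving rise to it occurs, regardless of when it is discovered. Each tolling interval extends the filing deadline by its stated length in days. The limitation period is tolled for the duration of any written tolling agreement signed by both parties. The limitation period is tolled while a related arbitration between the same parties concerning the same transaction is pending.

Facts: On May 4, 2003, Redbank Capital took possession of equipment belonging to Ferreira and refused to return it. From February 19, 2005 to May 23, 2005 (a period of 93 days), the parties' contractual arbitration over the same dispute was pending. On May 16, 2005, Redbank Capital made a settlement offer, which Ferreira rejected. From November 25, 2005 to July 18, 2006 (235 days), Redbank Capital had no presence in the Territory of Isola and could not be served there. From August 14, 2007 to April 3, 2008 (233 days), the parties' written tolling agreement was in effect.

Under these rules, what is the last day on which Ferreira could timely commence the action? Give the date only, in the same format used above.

February 5, 2007

The cause of action accrued on May 4, 2003, the date of the act.
Adding the 42 months base period to May 4, 2003 gives a deadline of November 4, 2006, before any tolling.
Because the pending related arbitration ran from February 19, 2005 to May 23, 2005, the deadline is extended by 93 days to February 5, 2007.
By the time the written tolling agreement began on August 14, 2007, the limitation period had already expired on February 5, 2007; that interval cannot revive it.
No stated provision tolls the period for the defendant's absence, so the interval from November 25, 2005 to July 18, 2006 has no effect on the deadline.
Nothing else in the chronology tolls or restarts the period.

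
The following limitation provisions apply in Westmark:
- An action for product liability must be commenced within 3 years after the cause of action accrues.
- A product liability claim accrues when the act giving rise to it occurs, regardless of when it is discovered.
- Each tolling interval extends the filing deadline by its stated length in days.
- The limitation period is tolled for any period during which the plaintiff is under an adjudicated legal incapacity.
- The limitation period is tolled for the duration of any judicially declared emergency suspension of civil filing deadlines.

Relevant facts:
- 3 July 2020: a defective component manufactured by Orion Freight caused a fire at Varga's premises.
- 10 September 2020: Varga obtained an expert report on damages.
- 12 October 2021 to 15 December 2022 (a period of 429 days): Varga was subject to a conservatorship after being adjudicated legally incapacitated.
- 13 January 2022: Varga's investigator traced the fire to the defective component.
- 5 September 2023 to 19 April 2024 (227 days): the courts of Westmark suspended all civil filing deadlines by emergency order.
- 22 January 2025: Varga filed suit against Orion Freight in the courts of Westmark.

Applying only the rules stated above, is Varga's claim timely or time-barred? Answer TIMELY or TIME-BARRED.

Accrual is governed by the date of the act, so the period began to run on 3 July 2020; the later discovery on 13 January 2022 is irrelevant under the stated rule.
Adding the 3 years base period to 3 July 2020 gives a deadline of 3 July 2023, before any tolling.
The plaintiff's legal incapacity from 12 October 2021 to 15 December 2022 tolled the period for 429 days, extending the deadline to 4 September 2024.
The period was tolled for 227 days by the emergency suspension of filing deadlines (5 September 2023 to 19 April 2024), pushing the deadline to 19 April 2025.
Nothing else in the chronology tolls or restarts the period.
Varga filed on 22 January 2025, before the 19 April 2025 deadline, so the action is timely.

TIMELY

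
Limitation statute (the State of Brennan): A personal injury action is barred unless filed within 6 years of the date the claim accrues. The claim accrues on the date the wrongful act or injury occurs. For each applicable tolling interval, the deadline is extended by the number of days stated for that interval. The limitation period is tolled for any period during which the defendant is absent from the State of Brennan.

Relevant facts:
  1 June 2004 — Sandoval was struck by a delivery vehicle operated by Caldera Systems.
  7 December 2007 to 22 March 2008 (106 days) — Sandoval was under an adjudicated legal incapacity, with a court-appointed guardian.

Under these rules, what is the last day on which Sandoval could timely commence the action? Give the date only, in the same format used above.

1 June 2010

The claim accrued on 1 June 2004, the date of the act.
6 years from 1 June 2004 is 1 June 2010.
The plaintiff's legal incapacity from 7 December 2007 to 22 March 2008 does not toll the period, because no stated rule makes the plaintiff's incapacity a tolling event.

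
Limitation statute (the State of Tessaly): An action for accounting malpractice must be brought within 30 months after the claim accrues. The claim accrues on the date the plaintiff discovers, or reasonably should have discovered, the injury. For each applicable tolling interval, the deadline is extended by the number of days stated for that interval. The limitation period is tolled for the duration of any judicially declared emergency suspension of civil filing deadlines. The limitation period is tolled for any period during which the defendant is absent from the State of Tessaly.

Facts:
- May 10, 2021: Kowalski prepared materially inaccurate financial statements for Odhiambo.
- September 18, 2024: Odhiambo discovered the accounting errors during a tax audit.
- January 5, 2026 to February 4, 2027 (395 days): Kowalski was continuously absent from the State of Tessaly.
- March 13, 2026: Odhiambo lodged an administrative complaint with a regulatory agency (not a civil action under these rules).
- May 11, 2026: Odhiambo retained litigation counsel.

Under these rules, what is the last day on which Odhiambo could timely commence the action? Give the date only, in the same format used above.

April 16, 2028

Accrual is tied to discovery, so the period began on September 18, 2024 rather than on May 10, 2021 when the act occurred.
Adding the 30 months base period to September 18, 2024 gives a deadline of March 18, 2027, before any tolling.
The defendant's absence from the jurisdiction from January 5, 2026 to February 4, 2027 tolled the period for 395 days, extending the deadline to April 16, 2028.
Nothing else in the chronology tolls or restarts the period.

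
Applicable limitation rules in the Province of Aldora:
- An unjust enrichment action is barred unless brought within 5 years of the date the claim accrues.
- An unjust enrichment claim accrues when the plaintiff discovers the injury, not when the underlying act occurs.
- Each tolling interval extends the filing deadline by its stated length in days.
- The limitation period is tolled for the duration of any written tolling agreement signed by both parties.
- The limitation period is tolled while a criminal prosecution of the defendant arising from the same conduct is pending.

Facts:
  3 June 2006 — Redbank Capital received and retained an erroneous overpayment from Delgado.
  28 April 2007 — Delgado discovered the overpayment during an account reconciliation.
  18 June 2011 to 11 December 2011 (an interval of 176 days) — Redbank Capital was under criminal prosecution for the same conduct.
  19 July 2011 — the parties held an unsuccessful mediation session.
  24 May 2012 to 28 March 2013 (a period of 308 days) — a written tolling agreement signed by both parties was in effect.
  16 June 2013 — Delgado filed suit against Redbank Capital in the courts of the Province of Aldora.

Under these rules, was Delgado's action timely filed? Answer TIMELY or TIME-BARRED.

The claim did not accrue until Delgado discovered the injury on 28 April 2007; the 3 June 2006 act date does not start the clock under the stated rule.
5 years from 28 April 2007 is 28 April 2012.
The pending criminal prosecution from 18 June 2011 to 11 December 2011 tolled the period for 176 days, extending the deadline to 21 October 2012.
The written tolling agreement from 24 May 2012 to 28 March 2013 tolled the period for 308 days, extending the deadline to 25 August 2013.
None of the other events listed affects the running of the period under the stated rules.
The 16 June 2013 filing precedes the 25 August 2013 deadline; the claim is timely.

TIMELY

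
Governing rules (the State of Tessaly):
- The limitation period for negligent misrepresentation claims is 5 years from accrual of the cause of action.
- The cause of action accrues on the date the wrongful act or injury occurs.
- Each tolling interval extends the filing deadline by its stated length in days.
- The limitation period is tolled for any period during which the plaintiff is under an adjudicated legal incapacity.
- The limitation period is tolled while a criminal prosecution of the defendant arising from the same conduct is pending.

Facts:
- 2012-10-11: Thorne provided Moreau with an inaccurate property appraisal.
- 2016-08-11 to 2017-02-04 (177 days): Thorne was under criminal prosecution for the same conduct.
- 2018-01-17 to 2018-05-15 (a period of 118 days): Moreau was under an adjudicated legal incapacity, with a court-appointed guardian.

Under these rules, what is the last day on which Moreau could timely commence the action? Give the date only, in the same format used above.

The cause of action accrued on 2012-10-11, the date of the act.
5 years from 2012-10-11 is 2017-10-11.
The pending criminal prosecution from 2016-08-11 to 2017-02-04 tolled the period for 177 days, extending the deadline to 2018-04-06.
The period was tolled for 118 days by the plaintiff's legal incapacity (2018-01-17 to 2018-05-15), pushing the deadline to 2018-08-02.

2018-08-02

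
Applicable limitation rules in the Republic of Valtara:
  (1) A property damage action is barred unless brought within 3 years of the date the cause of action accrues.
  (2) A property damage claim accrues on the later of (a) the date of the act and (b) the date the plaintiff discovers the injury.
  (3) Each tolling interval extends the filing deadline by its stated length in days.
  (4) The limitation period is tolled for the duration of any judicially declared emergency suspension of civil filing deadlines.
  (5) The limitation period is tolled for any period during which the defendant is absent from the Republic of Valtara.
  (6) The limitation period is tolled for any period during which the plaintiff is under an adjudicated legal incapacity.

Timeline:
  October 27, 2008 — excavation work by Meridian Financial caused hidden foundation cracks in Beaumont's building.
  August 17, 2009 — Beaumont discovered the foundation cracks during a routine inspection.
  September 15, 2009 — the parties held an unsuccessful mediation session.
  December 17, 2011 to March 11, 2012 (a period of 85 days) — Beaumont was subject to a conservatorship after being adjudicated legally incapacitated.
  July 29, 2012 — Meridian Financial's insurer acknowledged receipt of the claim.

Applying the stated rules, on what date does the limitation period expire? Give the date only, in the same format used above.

November 10, 2012

Taking the later of the act (October 27, 2008) and discovery (August 17, 2009), the claim accrued on August 17, 2009.
Adding the 3 years base period to August 17, 2009 gives a deadline of August 17, 2012, before any tolling.
The plaintiff's legal incapacity from December 17, 2011 to March 11, 2012 tolled the period for 85 days, extending the deadline to November 10, 2012.
The other events in the timeline have no effect on the limitation period under the stated rules.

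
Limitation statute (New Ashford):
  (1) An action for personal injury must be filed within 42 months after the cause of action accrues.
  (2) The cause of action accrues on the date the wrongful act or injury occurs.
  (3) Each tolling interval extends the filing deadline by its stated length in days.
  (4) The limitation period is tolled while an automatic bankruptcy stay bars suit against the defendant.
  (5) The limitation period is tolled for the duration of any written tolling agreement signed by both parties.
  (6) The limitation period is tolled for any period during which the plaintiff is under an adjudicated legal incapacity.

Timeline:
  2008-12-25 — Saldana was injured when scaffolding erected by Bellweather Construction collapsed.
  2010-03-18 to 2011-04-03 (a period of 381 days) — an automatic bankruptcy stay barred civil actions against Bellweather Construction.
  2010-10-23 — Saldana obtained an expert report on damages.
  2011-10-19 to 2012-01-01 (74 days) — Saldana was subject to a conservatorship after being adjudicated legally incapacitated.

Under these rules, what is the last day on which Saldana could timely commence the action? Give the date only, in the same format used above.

The limitation period began to run on 2008-12-25.
42 months from 2008-12-25 is 2012-06-25.
Because the automatic bankruptcy stay ran from 2010-03-18 to 2011-04-03, the deadline is extended by 381 days to 2013-07-11.
Because the plaintiff's legal incapacity ran from 2011-10-19 to 2012-01-01, the deadline is extended by 74 days to 2013-09-23.
None of the other events listed affects the running of the period under the stated rules.

2013-09-23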